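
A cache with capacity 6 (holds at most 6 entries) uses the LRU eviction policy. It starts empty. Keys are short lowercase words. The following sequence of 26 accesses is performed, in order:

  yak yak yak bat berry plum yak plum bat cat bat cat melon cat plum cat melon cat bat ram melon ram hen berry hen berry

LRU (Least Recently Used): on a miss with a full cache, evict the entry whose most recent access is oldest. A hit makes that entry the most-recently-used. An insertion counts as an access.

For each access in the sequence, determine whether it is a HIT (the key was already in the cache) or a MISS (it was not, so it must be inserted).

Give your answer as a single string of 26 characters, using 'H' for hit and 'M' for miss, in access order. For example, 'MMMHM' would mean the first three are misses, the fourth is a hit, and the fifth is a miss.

Answer: MHHMMMHHHMHHMHHHHHHMHHMMHH

Derivation:
LRU simulation (capacity=6):
  1. access yak: MISS. Cache (LRU->MRU): [yak]
  2. access yak: HIT. Cache (LRU->MRU): [yak]
  3. access yak: HIT. Cache (LRU->MRU): [yak]
  4. access bat: MISS. Cache (LRU->MRU): [yak bat]
  5. access berry: MISS. Cache (LRU->MRU): [yak bat berry]
  6. access plum: MISS. Cache (LRU->MRU): [yak bat berry plum]
  7. access yak: HIT. Cache (LRU->MRU): [bat berry plum yak]
  8. access plum: HIT. Cache (LRU->MRU): [bat berry yak plum]
  9. access bat: HIT. Cache (LRU->MRU): [berry yak plum bat]
  10. access cat: MISS. Cache (LRU->MRU): [berry yak plum bat cat]
  11. access bat: HIT. Cache (LRU->MRU): [berry yak plum cat bat]
  12. access cat: HIT. Cache (LRU->MRU): [berry yak plum bat cat]
  13. access melon: MISS. Cache (LRU->MRU): [berry yak plum bat cat melon]
  14. access cat: HIT. Cache (LRU->MRU): [berry yak plum bat melon cat]
  15. access plum: HIT. Cache (LRU->MRU): [berry yak bat melon cat plum]
  16. access cat: HIT. Cache (LRU->MRU): [berry yak bat melon plum cat]
  17. access melon: HIT. Cache (LRU->MRU): [berry yak bat plum cat melon]
  18. access cat: HIT. Cache (LRU->MRU): [berry yak bat plum melon cat]
  19. access bat: HIT. Cache (LRU->MRU): [berry yak plum melon cat bat]
  20. access ram: MISS, evict berry. Cache (LRU->MRU): [yak plum melon cat bat ram]
  21. access melon: HIT. Cache (LRU->MRU): [yak plum cat bat ram melon]
  22. access ram: HIT. Cache (LRU->MRU): [yak plum cat bat melon ram]
  23. access hen: MISS, evict yak. Cache (LRU->MRU): [plum cat bat melon ram hen]
  24. access berry: MISS, evict plum. Cache (LRU->MRU): [cat bat melon ram hen berry]
  25. access hen: HIT. Cache (LRU->MRU): [cat bat melon ram berry hen]
  26. access berry: HIT. Cache (LRU->MRU): [cat bat melon ram hen berry]
Total: 17 hits, 9 misses, 3 evictions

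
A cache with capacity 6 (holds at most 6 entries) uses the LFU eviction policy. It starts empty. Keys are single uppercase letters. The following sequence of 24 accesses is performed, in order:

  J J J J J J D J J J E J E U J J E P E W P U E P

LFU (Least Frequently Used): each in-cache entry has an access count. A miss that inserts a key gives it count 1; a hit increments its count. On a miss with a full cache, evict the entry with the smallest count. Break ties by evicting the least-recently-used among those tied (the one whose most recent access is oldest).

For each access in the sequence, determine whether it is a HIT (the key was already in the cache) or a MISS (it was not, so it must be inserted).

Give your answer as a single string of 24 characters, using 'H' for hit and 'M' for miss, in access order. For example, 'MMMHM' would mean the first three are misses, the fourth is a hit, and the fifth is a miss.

LFU simulation (capacity=6):
  1. access J: MISS. Cache: [J(c=1)]
  2. access J: HIT, count now 2. Cache: [J(c=2)]
  3. access J: HIT, count now 3. Cache: [J(c=3)]
  4. access J: HIT, count now 4. Cache: [J(c=4)]
  5. access J: HIT, count now 5. Cache: [J(c=5)]
  6. access J: HIT, count now 6. Cache: [J(c=6)]
  7. access D: MISS. Cache: [D(c=1) J(c=6)]
  8. access J: HIT, count now 7. Cache: [D(c=1) J(c=7)]
  9. access J: HIT, count now 8. Cache: [D(c=1) J(c=8)]
  10. access J: HIT, count now 9. Cache: [D(c=1) J(c=9)]
  11. access E: MISS. Cache: [D(c=1) E(c=1) J(c=9)]
  12. access J: HIT, count now 10. Cache: [D(c=1) E(c=1) J(c=10)]
  13. access E: HIT, count now 2. Cache: [D(c=1) E(c=2) J(c=10)]
  14. access U: MISS. Cache: [D(c=1) U(c=1) E(c=2) J(c=10)]
  15. access J: HIT, count now 11. Cache: [D(c=1) U(c=1) E(c=2) J(c=11)]
  16. access J: HIT, count now 12. Cache: [D(c=1) U(c=1) E(c=2) J(c=12)]
  17. access E: HIT, count now 3. Cache: [D(c=1) U(c=1) E(c=3) J(c=12)]
  18. access P: MISS. Cache: [D(c=1) U(c=1) P(c=1) E(c=3) J(c=12)]
  19. access E: HIT, count now 4. Cache: [D(c=1) U(c=1) P(c=1) E(c=4) J(c=12)]
  20. access W: MISS. Cache: [D(c=1) U(c=1) P(c=1) W(c=1) E(c=4) J(c=12)]
  21. access P: HIT, count now 2. Cache: [D(c=1) U(c=1) W(c=1) P(c=2) E(c=4) J(c=12)]
  22. access U: HIT, count now 2. Cache: [D(c=1) W(c=1) P(c=2) U(c=2) E(c=4) J(c=12)]
  23. access E: HIT, count now 5. Cache: [D(c=1) W(c=1) P(c=2) U(c=2) E(c=5) J(c=12)]
  24. access P: HIT, count now 3. Cache: [D(c=1) W(c=1) U(c=2) P(c=3) E(c=5) J(c=12)]
Total: 18 hits, 6 misses, 0 evictions

Answer: MHHHHHMHHHMHHMHHHMHMHHHH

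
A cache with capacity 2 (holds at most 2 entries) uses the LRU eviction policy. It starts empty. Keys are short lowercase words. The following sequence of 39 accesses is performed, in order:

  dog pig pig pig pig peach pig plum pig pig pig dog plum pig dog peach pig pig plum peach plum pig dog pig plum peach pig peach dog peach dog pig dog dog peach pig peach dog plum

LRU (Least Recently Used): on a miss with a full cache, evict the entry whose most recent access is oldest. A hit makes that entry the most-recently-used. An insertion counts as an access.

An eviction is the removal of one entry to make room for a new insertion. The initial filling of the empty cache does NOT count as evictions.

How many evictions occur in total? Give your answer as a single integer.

Answer: 21

Derivation:
LRU simulation (capacity=2):
  1. access dog: MISS. Cache (LRU->MRU): [dog]
  2. access pig: MISS. Cache (LRU->MRU): [dog pig]
  3. access pig: HIT. Cache (LRU->MRU): [dog pig]
  4. access pig: HIT. Cache (LRU->MRU): [dog pig]
  5. access pig: HIT. Cache (LRU->MRU): [dog pig]
  6. access peach: MISS, evict dog. Cache (LRU->MRU): [pig peach]
  7. access pig: HIT. Cache (LRU->MRU): [peach pig]
  8. access plum: MISS, evict peach. Cache (LRU->MRU): [pig plum]
  9. access pig: HIT. Cache (LRU->MRU): [plum pig]
  10. access pig: HIT. Cache (LRU->MRU): [plum pig]
  11. access pig: HIT. Cache (LRU->MRU): [plum pig]
  12. access dog: MISS, evict plum. Cache (LRU->MRU): [pig dog]
  13. access plum: MISS, evict pig. Cache (LRU->MRU): [dog plum]
  14. access pig: MISS, evict dog. Cache (LRU->MRU): [plum pig]
  15. access dog: MISS, evict plum. Cache (LRU->MRU): [pig dog]
  16. access peach: MISS, evict pig. Cache (LRU->MRU): [dog peach]
  17. access pig: MISS, evict dog. Cache (LRU->MRU): [peach pig]
  18. access pig: HIT. Cache (LRU->MRU): [peach pig]
  19. access plum: MISS, evict peach. Cache (LRU->MRU): [pig plum]
  20. access peach: MISS, evict pig. Cache (LRU->MRU): [plum peach]
  21. access plum: HIT. Cache (LRU->MRU): [peach plum]
  22. access pig: MISS, evict peach. Cache (LRU->MRU): [plum pig]
  23. access dog: MISS, evict plum. Cache (LRU->MRU): [pig dog]
  24. access pig: HIT. Cache (LRU->MRU): [dog pig]
  25. access plum: MISS, evict dog. Cache (LRU->MRU): [pig plum]
  26. access peach: MISS, evict pig. Cache (LRU->MRU): [plum peach]
  27. access pig: MISS, evict plum. Cache (LRU->MRU): [peach pig]
  28. access peach: HIT. Cache (LRU->MRU): [pig peach]
  29. access dog: MISS, evict pig. Cache (LRU->MRU): [peach dog]
  30. access peach: HIT. Cache (LRU->MRU): [dog peach]
  31. access dog: HIT. Cache (LRU->MRU): [peach dog]
  32. access pig: MISS, evict peach. Cache (LRU->MRU): [dog pig]
  33. access dog: HIT. Cache (LRU->MRU): [pig dog]
  34. access dog: HIT. Cache (LRU->MRU): [pig dog]
  35. access peach: MISS, evict pig. Cache (LRU->MRU): [dog peach]
  36. access pig: MISS, evict dog. Cache (LRU->MRU): [peach pig]
  37. access peach: HIT. Cache (LRU->MRU): [pig peach]
  38. access dog: MISS, evict pig. Cache (LRU->MRU): [peach dog]
  39. access plum: MISS, evict peach. Cache (LRU->MRU): [dog plum]
Total: 16 hits, 23 misses, 21 evictions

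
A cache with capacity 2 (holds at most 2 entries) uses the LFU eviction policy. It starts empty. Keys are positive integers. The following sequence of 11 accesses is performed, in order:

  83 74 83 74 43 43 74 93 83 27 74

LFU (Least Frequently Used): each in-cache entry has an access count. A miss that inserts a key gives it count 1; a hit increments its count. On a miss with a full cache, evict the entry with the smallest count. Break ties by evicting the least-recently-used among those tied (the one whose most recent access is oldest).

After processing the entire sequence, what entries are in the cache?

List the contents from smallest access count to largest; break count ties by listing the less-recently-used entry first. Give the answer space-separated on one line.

Answer: 27 74

Derivation:
LFU simulation (capacity=2):
  1. access 83: MISS. Cache: [83(c=1)]
  2. access 74: MISS. Cache: [83(c=1) 74(c=1)]
  3. access 83: HIT, count now 2. Cache: [74(c=1) 83(c=2)]
  4. access 74: HIT, count now 2. Cache: [83(c=2) 74(c=2)]
  5. access 43: MISS, evict 83(c=2). Cache: [43(c=1) 74(c=2)]
  6. access 43: HIT, count now 2. Cache: [74(c=2) 43(c=2)]
  7. access 74: HIT, count now 3. Cache: [43(c=2) 74(c=3)]
  8. access 93: MISS, evict 43(c=2). Cache: [93(c=1) 74(c=3)]
  9. access 83: MISS, evict 93(c=1). Cache: [83(c=1) 74(c=3)]
  10. access 27: MISS, evict 83(c=1). Cache: [27(c=1) 74(c=3)]
  11. access 74: HIT, count now 4. Cache: [27(c=1) 74(c=4)]
Total: 5 hits, 6 misses, 4 evictions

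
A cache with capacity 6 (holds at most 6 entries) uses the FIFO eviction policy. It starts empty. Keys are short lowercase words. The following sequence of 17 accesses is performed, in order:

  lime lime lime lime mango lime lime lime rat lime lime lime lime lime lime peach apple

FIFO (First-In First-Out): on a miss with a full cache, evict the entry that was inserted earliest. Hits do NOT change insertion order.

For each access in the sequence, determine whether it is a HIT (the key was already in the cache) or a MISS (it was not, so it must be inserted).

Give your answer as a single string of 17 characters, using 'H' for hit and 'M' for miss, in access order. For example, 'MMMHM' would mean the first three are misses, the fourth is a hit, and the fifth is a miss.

FIFO simulation (capacity=6):
  1. access lime: MISS. Cache (old->new): [lime]
  2. access lime: HIT. Cache (old->new): [lime]
  3. access lime: HIT. Cache (old->new): [lime]
  4. access lime: HIT. Cache (old->new): [lime]
  5. access mango: MISS. Cache (old->new): [lime mango]
  6. access lime: HIT. Cache (old->new): [lime mango]
  7. access lime: HIT. Cache (old->new): [lime mango]
  8. access lime: HIT. Cache (old->new): [lime mango]
  9. access rat: MISS. Cache (old->new): [lime mango rat]
  10. access lime: HIT. Cache (old->new): [lime mango rat]
  11. access lime: HIT. Cache (old->new): [lime mango rat]
  12. access lime: HIT. Cache (old->new): [lime mango rat]
  13. access lime: HIT. Cache (old->new): [lime mango rat]
  14. access lime: HIT. Cache (old->new): [lime mango rat]
  15. access lime: HIT. Cache (old->new): [lime mango rat]
  16. access peach: MISS. Cache (old->new): [lime mango rat peach]
  17. access apple: MISS. Cache (old->new): [lime mango rat peach apple]
Total: 12 hits, 5 misses, 0 evictions

Answer: MHHHMHHHMHHHHHHMM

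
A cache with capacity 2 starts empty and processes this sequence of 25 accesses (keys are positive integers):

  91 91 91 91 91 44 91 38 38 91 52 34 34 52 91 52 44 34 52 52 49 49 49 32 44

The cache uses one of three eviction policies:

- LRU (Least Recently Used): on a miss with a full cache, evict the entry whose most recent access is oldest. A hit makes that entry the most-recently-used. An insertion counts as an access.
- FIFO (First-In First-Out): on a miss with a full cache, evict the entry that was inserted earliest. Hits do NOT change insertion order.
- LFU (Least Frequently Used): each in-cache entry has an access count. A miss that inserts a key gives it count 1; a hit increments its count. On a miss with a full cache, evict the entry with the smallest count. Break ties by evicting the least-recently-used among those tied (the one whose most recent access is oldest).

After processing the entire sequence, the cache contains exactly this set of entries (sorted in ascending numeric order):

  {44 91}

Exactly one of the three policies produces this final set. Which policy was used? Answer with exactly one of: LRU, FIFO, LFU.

Simulating under each policy and comparing final sets:
  LRU: final set = {32 44} -> differs
  FIFO: final set = {32 44} -> differs
  LFU: final set = {44 91} -> MATCHES target
Only LFU produces the target set.

Answer: LFU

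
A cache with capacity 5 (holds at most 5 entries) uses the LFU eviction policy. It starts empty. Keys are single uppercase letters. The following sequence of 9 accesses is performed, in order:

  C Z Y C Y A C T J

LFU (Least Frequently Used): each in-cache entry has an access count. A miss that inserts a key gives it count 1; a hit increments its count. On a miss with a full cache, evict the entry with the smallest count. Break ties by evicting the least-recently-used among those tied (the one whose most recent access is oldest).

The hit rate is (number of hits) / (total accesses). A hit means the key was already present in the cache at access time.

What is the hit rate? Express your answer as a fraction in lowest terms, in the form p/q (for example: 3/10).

LFU simulation (capacity=5):
  1. access C: MISS. Cache: [C(c=1)]
  2. access Z: MISS. Cache: [C(c=1) Z(c=1)]
  3. access Y: MISS. Cache: [C(c=1) Z(c=1) Y(c=1)]
  4. access C: HIT, count now 2. Cache: [Z(c=1) Y(c=1) C(c=2)]
  5. access Y: HIT, count now 2. Cache: [Z(c=1) C(c=2) Y(c=2)]
  6. access A: MISS. Cache: [Z(c=1) A(c=1) C(c=2) Y(c=2)]
  7. access C: HIT, count now 3. Cache: [Z(c=1) A(c=1) Y(c=2) C(c=3)]
  8. access T: MISS. Cache: [Z(c=1) A(c=1) T(c=1) Y(c=2) C(c=3)]
  9. access J: MISS, evict Z(c=1). Cache: [A(c=1) T(c=1) J(c=1) Y(c=2) C(c=3)]
Total: 3 hits, 6 misses, 1 evictions

Hit rate = 3/9 = 1/3

Answer: 1/3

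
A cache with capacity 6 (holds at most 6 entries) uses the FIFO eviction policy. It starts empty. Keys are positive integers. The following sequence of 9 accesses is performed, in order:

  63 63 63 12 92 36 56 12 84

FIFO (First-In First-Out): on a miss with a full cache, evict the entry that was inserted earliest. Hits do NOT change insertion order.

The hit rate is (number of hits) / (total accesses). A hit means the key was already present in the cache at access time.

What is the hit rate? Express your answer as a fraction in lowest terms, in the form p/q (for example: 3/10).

Answer: 1/3

Derivation:
FIFO simulation (capacity=6):
  1. access 63: MISS. Cache (old->new): [63]
  2. access 63: HIT. Cache (old->new): [63]
  3. access 63: HIT. Cache (old->new): [63]
  4. access 12: MISS. Cache (old->new): [63 12]
  5. access 92: MISS. Cache (old->new): [63 12 92]
  6. access 36: MISS. Cache (old->new): [63 12 92 36]
  7. access 56: MISS. Cache (old->new): [63 12 92 36 56]
  8. access 12: HIT. Cache (old->new): [63 12 92 36 56]
  9. access 84: MISS. Cache (old->new): [63 12 92 36 56 84]
Total: 3 hits, 6 misses, 0 evictions

Hit rate = 3/9 = 1/3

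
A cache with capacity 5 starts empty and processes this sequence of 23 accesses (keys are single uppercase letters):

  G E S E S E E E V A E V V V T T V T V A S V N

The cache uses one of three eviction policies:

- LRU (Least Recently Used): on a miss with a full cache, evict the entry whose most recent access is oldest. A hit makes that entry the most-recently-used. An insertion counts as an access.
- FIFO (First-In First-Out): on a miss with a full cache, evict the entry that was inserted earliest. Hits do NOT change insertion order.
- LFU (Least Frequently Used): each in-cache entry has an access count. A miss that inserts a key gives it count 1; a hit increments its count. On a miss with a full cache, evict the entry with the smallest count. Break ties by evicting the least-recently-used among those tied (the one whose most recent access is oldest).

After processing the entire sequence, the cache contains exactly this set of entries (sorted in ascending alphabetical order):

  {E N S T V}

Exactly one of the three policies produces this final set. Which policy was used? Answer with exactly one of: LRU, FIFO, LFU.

Simulating under each policy and comparing final sets:
  LRU: final set = {A N S T V} -> differs
  FIFO: final set = {A N S T V} -> differs
  LFU: final set = {E N S T V} -> MATCHES target
Only LFU produces the target set.

Answer: LFU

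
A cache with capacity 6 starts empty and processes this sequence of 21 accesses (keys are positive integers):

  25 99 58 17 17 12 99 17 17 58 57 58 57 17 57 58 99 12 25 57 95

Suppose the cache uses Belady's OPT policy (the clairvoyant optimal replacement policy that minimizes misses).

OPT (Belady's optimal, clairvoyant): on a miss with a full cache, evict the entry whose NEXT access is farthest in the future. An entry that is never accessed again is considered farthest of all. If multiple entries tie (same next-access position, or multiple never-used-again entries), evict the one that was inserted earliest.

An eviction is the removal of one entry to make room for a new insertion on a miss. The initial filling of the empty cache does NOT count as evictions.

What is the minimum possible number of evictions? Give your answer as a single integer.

Answer: 1

Derivation:
OPT (Belady) simulation (capacity=6):
  1. access 25: MISS. Cache: [25]
  2. access 99: MISS. Cache: [25 99]
  3. access 58: MISS. Cache: [25 99 58]
  4. access 17: MISS. Cache: [25 99 58 17]
  5. access 17: HIT. Next use of 17: step 8. Cache: [25 99 58 17]
  6. access 12: MISS. Cache: [25 99 58 17 12]
  7. access 99: HIT. Next use of 99: step 17. Cache: [25 99 58 17 12]
  8. access 17: HIT. Next use of 17: step 9. Cache: [25 99 58 17 12]
  9. access 17: HIT. Next use of 17: step 14. Cache: [25 99 58 17 12]
  10. access 58: HIT. Next use of 58: step 12. Cache: [25 99 58 17 12]
  11. access 57: MISS. Cache: [25 99 58 17 12 57]
  12. access 58: HIT. Next use of 58: step 16. Cache: [25 99 58 17 12 57]
  13. access 57: HIT. Next use of 57: step 15. Cache: [25 99 58 17 12 57]
  14. access 17: HIT. Next use of 17: never. Cache: [25 99 58 17 12 57]
  15. access 57: HIT. Next use of 57: step 20. Cache: [25 99 58 17 12 57]
  16. access 58: HIT. Next use of 58: never. Cache: [25 99 58 17 12 57]
  17. access 99: HIT. Next use of 99: never. Cache: [25 99 58 17 12 57]
  18. access 12: HIT. Next use of 12: never. Cache: [25 99 58 17 12 57]
  19. access 25: HIT. Next use of 25: never. Cache: [25 99 58 17 12 57]
  20. access 57: HIT. Next use of 57: never. Cache: [25 99 58 17 12 57]
  21. access 95: MISS, evict 25 (next use: never). Cache: [99 58 17 12 57 95]
Total: 14 hits, 7 misses, 1 evictions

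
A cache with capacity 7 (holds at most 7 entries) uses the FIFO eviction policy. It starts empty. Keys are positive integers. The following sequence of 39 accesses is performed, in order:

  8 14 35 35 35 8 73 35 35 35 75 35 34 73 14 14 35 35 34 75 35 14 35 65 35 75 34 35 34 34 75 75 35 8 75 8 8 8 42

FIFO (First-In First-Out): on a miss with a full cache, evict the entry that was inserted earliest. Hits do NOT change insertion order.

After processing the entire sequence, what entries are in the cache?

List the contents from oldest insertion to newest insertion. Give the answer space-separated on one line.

FIFO simulation (capacity=7):
  1. access 8: MISS. Cache (old->new): [8]
  2. access 14: MISS. Cache (old->new): [8 14]
  3. access 35: MISS. Cache (old->new): [8 14 35]
  4. access 35: HIT. Cache (old->new): [8 14 35]
  5. access 35: HIT. Cache (old->new): [8 14 35]
  6. access 8: HIT. Cache (old->new): [8 14 35]
  7. access 73: MISS. Cache (old->new): [8 14 35 73]
  8. access 35: HIT. Cache (old->new): [8 14 35 73]
  9. access 35: HIT. Cache (old->new): [8 14 35 73]
  10. access 35: HIT. Cache (old->new): [8 14 35 73]
  11. access 75: MISS. Cache (old->new): [8 14 35 73 75]
  12. access 35: HIT. Cache (old->new): [8 14 35 73 75]
  13. access 34: MISS. Cache (old->new): [8 14 35 73 75 34]
  14. access 73: HIT. Cache (old->new): [8 14 35 73 75 34]
  15. access 14: HIT. Cache (old->new): [8 14 35 73 75 34]
  16. access 14: HIT. Cache (old->new): [8 14 35 73 75 34]
  17. access 35: HIT. Cache (old->new): [8 14 35 73 75 34]
  18. access 35: HIT. Cache (old->new): [8 14 35 73 75 34]
  19. access 34: HIT. Cache (old->new): [8 14 35 73 75 34]
  20. access 75: HIT. Cache (old->new): [8 14 35 73 75 34]
  21. access 35: HIT. Cache (old->new): [8 14 35 73 75 34]
  22. access 14: HIT. Cache (old->new): [8 14 35 73 75 34]
  23. access 35: HIT. Cache (old->new): [8 14 35 73 75 34]
  24. access 65: MISS. Cache (old->new): [8 14 35 73 75 34 65]
  25. access 35: HIT. Cache (old->new): [8 14 35 73 75 34 65]
  26. access 75: HIT. Cache (old->new): [8 14 35 73 75 34 65]
  27. access 34: HIT. Cache (old->new): [8 14 35 73 75 34 65]
  28. access 35: HIT. Cache (old->new): [8 14 35 73 75 34 65]
  29. access 34: HIT. Cache (old->new): [8 14 35 73 75 34 65]
  30. access 34: HIT. Cache (old->new): [8 14 35 73 75 34 65]
  31. access 75: HIT. Cache (old->new): [8 14 35 73 75 34 65]
  32. access 75: HIT. Cache (old->new): [8 14 35 73 75 34 65]
  33. access 35: HIT. Cache (old->new): [8 14 35 73 75 34 65]
  34. access 8: HIT. Cache (old->new): [8 14 35 73 75 34 65]
  35. access 75: HIT. Cache (old->new): [8 14 35 73 75 34 65]
  36. access 8: HIT. Cache (old->new): [8 14 35 73 75 34 65]
  37. access 8: HIT. Cache (old->new): [8 14 35 73 75 34 65]
  38. access 8: HIT. Cache (old->new): [8 14 35 73 75 34 65]
  39. access 42: MISS, evict 8. Cache (old->new): [14 35 73 75 34 65 42]
Total: 31 hits, 8 misses, 1 evictions

Answer: 14 35 73 75 34 65 42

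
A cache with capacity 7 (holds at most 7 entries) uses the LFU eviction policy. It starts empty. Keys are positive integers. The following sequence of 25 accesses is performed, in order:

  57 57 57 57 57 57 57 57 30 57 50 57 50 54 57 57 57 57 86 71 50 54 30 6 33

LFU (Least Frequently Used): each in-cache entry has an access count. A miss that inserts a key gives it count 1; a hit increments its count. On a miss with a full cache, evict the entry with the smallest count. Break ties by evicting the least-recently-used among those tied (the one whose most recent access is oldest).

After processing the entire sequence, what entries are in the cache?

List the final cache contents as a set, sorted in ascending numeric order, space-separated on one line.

LFU simulation (capacity=7):
  1. access 57: MISS. Cache: [57(c=1)]
  2. access 57: HIT, count now 2. Cache: [57(c=2)]
  3. access 57: HIT, count now 3. Cache: [57(c=3)]
  4. access 57: HIT, count now 4. Cache: [57(c=4)]
  5. access 57: HIT, count now 5. Cache: [57(c=5)]
  6. access 57: HIT, count now 6. Cache: [57(c=6)]
  7. access 57: HIT, count now 7. Cache: [57(c=7)]
  8. access 57: HIT, count now 8. Cache: [57(c=8)]
  9. access 30: MISS. Cache: [30(c=1) 57(c=8)]
  10. access 57: HIT, count now 9. Cache: [30(c=1) 57(c=9)]
  11. access 50: MISS. Cache: [30(c=1) 50(c=1) 57(c=9)]
  12. access 57: HIT, count now 10. Cache: [30(c=1) 50(c=1) 57(c=10)]
  13. access 50: HIT, count now 2. Cache: [30(c=1) 50(c=2) 57(c=10)]
  14. access 54: MISS. Cache: [30(c=1) 54(c=1) 50(c=2) 57(c=10)]
  15. access 57: HIT, count now 11. Cache: [30(c=1) 54(c=1) 50(c=2) 57(c=11)]
  16. access 57: HIT, count now 12. Cache: [30(c=1) 54(c=1) 50(c=2) 57(c=12)]
  17. access 57: HIT, count now 13. Cache: [30(c=1) 54(c=1) 50(c=2) 57(c=13)]
  18. access 57: HIT, count now 14. Cache: [30(c=1) 54(c=1) 50(c=2) 57(c=14)]
  19. access 86: MISS. Cache: [30(c=1) 54(c=1) 86(c=1) 50(c=2) 57(c=14)]
  20. access 71: MISS. Cache: [30(c=1) 54(c=1) 86(c=1) 71(c=1) 50(c=2) 57(c=14)]
  21. access 50: HIT, count now 3. Cache: [30(c=1) 54(c=1) 86(c=1) 71(c=1) 50(c=3) 57(c=14)]
  22. access 54: HIT, count now 2. Cache: [30(c=1) 86(c=1) 71(c=1) 54(c=2) 50(c=3) 57(c=14)]
  23. access 30: HIT, count now 2. Cache: [86(c=1) 71(c=1) 54(c=2) 30(c=2) 50(c=3) 57(c=14)]
  24. access 6: MISS. Cache: [86(c=1) 71(c=1) 6(c=1) 54(c=2) 30(c=2) 50(c=3) 57(c=14)]
  25. access 33: MISS, evict 86(c=1). Cache: [71(c=1) 6(c=1) 33(c=1) 54(c=2) 30(c=2) 50(c=3) 57(c=14)]
Total: 17 hits, 8 misses, 1 evictions

Answer: 6 30 33 50 54 57 71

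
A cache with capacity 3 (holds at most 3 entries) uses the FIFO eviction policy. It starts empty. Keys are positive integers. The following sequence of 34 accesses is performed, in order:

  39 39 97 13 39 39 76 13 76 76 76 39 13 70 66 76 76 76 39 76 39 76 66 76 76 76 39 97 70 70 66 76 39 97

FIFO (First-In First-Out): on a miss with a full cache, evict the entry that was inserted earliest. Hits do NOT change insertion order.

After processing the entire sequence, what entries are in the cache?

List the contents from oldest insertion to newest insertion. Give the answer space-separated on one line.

FIFO simulation (capacity=3):
  1. access 39: MISS. Cache (old->new): [39]
  2. access 39: HIT. Cache (old->new): [39]
  3. access 97: MISS. Cache (old->new): [39 97]
  4. access 13: MISS. Cache (old->new): [39 97 13]
  5. access 39: HIT. Cache (old->new): [39 97 13]
  6. access 39: HIT. Cache (old->new): [39 97 13]
  7. access 76: MISS, evict 39. Cache (old->new): [97 13 76]
  8. access 13: HIT. Cache (old->new): [97 13 76]
  9. access 76: HIT. Cache (old->new): [97 13 76]
  10. access 76: HIT. Cache (old->new): [97 13 76]
  11. access 76: HIT. Cache (old->new): [97 13 76]
  12. access 39: MISS, evict 97. Cache (old->new): [13 76 39]
  13. access 13: HIT. Cache (old->new): [13 76 39]
  14. access 70: MISS, evict 13. Cache (old->new): [76 39 70]
  15. access 66: MISS, evict 76. Cache (old->new): [39 70 66]
  16. access 76: MISS, evict 39. Cache (old->new): [70 66 76]
  17. access 76: HIT. Cache (old->new): [70 66 76]
  18. access 76: HIT. Cache (old->new): [70 66 76]
  19. access 39: MISS, evict 70. Cache (old->new): [66 76 39]
  20. access 76: HIT. Cache (old->new): [66 76 39]
  21. access 39: HIT. Cache (old->new): [66 76 39]
  22. access 76: HIT. Cache (old->new): [66 76 39]
  23. access 66: HIT. Cache (old->new): [66 76 39]
  24. access 76: HIT. Cache (old->new): [66 76 39]
  25. access 76: HIT. Cache (old->new): [66 76 39]
  26. access 76: HIT. Cache (old->new): [66 76 39]
  27. access 39: HIT. Cache (old->new): [66 76 39]
  28. access 97: MISS, evict 66. Cache (old->new): [76 39 97]
  29. access 70: MISS, evict 76. Cache (old->new): [39 97 70]
  30. access 70: HIT. Cache (old->new): [39 97 70]
  31. access 66: MISS, evict 39. Cache (old->new): [97 70 66]
  32. access 76: MISS, evict 97. Cache (old->new): [70 66 76]
  33. access 39: MISS, evict 70. Cache (old->new): [66 76 39]
  34. access 97: MISS, evict 66. Cache (old->new): [76 39 97]
Total: 19 hits, 15 misses, 12 evictions

Answer: 76 39 97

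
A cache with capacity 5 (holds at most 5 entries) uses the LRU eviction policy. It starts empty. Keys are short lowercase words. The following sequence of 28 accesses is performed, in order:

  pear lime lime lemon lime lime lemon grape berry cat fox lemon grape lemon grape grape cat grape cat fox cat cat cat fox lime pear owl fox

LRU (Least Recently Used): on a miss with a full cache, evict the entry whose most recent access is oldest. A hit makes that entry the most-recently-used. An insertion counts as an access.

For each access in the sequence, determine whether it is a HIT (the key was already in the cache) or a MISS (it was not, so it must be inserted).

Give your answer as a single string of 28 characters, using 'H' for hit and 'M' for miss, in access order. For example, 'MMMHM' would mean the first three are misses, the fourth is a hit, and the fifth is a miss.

LRU simulation (capacity=5):
  1. access pear: MISS. Cache (LRU->MRU): [pear]
  2. access lime: MISS. Cache (LRU->MRU): [pear lime]
  3. access lime: HIT. Cache (LRU->MRU): [pear lime]
  4. access lemon: MISS. Cache (LRU->MRU): [pear lime lemon]
  5. access lime: HIT. Cache (LRU->MRU): [pear lemon lime]
  6. access lime: HIT. Cache (LRU->MRU): [pear lemon lime]
  7. access lemon: HIT. Cache (LRU->MRU): [pear lime lemon]
  8. access grape: MISS. Cache (LRU->MRU): [pear lime lemon grape]
  9. access berry: MISS. Cache (LRU->MRU): [pear lime lemon grape berry]
  10. access cat: MISS, evict pear. Cache (LRU->MRU): [lime lemon grape berry cat]
  11. access fox: MISS, evict lime. Cache (LRU->MRU): [lemon grape berry cat fox]
  12. access lemon: HIT. Cache (LRU->MRU): [grape berry cat fox lemon]
  13. access grape: HIT. Cache (LRU->MRU): [berry cat fox lemon grape]
  14. access lemon: HIT. Cache (LRU->MRU): [berry cat fox grape lemon]
  15. access grape: HIT. Cache (LRU->MRU): [berry cat fox lemon grape]
  16. access grape: HIT. Cache (LRU->MRU): [berry cat fox lemon grape]
  17. access cat: HIT. Cache (LRU->MRU): [berry fox lemon grape cat]
  18. access grape: HIT. Cache (LRU->MRU): [berry fox lemon cat grape]
  19. access cat: HIT. Cache (LRU->MRU): [berry fox lemon grape cat]
  20. access fox: HIT. Cache (LRU->MRU): [berry lemon grape cat fox]
  21. access cat: HIT. Cache (LRU->MRU): [berry lemon grape fox cat]
  22. access cat: HIT. Cache (LRU->MRU): [berry lemon grape fox cat]
  23. access cat: HIT. Cache (LRU->MRU): [berry lemon grape fox cat]
  24. access fox: HIT. Cache (LRU->MRU): [berry lemon grape cat fox]
  25. access lime: MISS, evict berry. Cache (LRU->MRU): [lemon grape cat fox lime]
  26. access pear: MISS, evict lemon. Cache (LRU->MRU): [grape cat fox lime pear]
  27. access owl: MISS, evict grape. Cache (LRU->MRU): [cat fox lime pear owl]
  28. access fox: HIT. Cache (LRU->MRU): [cat lime pear owl fox]
Total: 18 hits, 10 misses, 5 evictions

Answer: MMHMHHHMMMMHHHHHHHHHHHHHMMMH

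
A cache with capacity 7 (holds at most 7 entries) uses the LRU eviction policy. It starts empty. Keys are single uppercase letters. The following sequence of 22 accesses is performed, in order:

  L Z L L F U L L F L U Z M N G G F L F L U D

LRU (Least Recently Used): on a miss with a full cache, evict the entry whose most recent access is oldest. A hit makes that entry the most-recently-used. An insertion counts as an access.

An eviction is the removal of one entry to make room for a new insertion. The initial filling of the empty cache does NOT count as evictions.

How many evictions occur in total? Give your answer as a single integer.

Answer: 1

Derivation:
LRU simulation (capacity=7):
  1. access L: MISS. Cache (LRU->MRU): [L]
  2. access Z: MISS. Cache (LRU->MRU): [L Z]
  3. access L: HIT. Cache (LRU->MRU): [Z L]
  4. access L: HIT. Cache (LRU->MRU): [Z L]
  5. access F: MISS. Cache (LRU->MRU): [Z L F]
  6. access U: MISS. Cache (LRU->MRU): [Z L F U]
  7. access L: HIT. Cache (LRU->MRU): [Z F U L]
  8. access L: HIT. Cache (LRU->MRU): [Z F U L]
  9. access F: HIT. Cache (LRU->MRU): [Z U L F]
  10. access L: HIT. Cache (LRU->MRU): [Z U F L]
  11. access U: HIT. Cache (LRU->MRU): [Z F L U]
  12. access Z: HIT. Cache (LRU->MRU): [F L U Z]
  13. access M: MISS. Cache (LRU->MRU): [F L U Z M]
  14. access N: MISS. Cache (LRU->MRU): [F L U Z M N]
  15. access G: MISS. Cache (LRU->MRU): [F L U Z M N G]
  16. access G: HIT. Cache (LRU->MRU): [F L U Z M N G]
  17. access F: HIT. Cache (LRU->MRU): [L U Z M N G F]
  18. access L: HIT. Cache (LRU->MRU): [U Z M N G F L]
  19. access F: HIT. Cache (LRU->MRU): [U Z M N G L F]
  20. access L: HIT. Cache (LRU->MRU): [U Z M N G F L]
  21. access U: HIT. Cache (LRU->MRU): [Z M N G F L U]
  22. access D: MISS, evict Z. Cache (LRU->MRU): [M N G F L U D]
Total: 14 hits, 8 misses, 1 evictions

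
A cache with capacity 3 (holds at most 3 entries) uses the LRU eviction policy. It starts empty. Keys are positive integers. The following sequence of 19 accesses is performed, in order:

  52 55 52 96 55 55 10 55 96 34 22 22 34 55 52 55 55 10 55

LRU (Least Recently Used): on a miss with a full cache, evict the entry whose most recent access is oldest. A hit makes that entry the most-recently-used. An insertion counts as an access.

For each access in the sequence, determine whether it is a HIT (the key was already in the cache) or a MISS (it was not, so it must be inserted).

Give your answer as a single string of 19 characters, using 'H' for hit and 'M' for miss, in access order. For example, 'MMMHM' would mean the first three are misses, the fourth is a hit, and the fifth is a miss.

Answer: MMHMHHMHHMMHHMMHHMH

Derivation:
LRU simulation (capacity=3):
  1. access 52: MISS. Cache (LRU->MRU): [52]
  2. access 55: MISS. Cache (LRU->MRU): [52 55]
  3. access 52: HIT. Cache (LRU->MRU): [55 52]
  4. access 96: MISS. Cache (LRU->MRU): [55 52 96]
  5. access 55: HIT. Cache (LRU->MRU): [52 96 55]
  6. access 55: HIT. Cache (LRU->MRU): [52 96 55]
  7. access 10: MISS, evict 52. Cache (LRU->MRU): [96 55 10]
  8. access 55: HIT. Cache (LRU->MRU): [96 10 55]
  9. access 96: HIT. Cache (LRU->MRU): [10 55 96]
  10. access 34: MISS, evict 10. Cache (LRU->MRU): [55 96 34]
  11. access 22: MISS, evict 55. Cache (LRU->MRU): [96 34 22]
  12. access 22: HIT. Cache (LRU->MRU): [96 34 22]
  13. access 34: HIT. Cache (LRU->MRU): [96 22 34]
  14. access 55: MISS, evict 96. Cache (LRU->MRU): [22 34 55]
  15. access 52: MISS, evict 22. Cache (LRU->MRU): [34 55 52]
  16. access 55: HIT. Cache (LRU->MRU): [34 52 55]
  17. access 55: HIT. Cache (LRU->MRU): [34 52 55]
  18. access 10: MISS, evict 34. Cache (LRU->MRU): [52 55 10]
  19. access 55: HIT. Cache (LRU->MRU): [52 10 55]
Total: 10 hits, 9 misses, 6 evictions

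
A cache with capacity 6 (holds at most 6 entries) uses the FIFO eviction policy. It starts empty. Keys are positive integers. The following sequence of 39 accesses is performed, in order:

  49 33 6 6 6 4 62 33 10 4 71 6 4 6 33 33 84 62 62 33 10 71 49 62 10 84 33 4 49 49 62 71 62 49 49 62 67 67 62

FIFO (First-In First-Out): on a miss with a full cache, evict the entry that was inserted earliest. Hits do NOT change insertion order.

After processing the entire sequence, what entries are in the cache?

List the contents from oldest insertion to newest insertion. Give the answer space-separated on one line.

Answer: 84 33 49 4 62 67

Derivation:
FIFO simulation (capacity=6):
  1. access 49: MISS. Cache (old->new): [49]
  2. access 33: MISS. Cache (old->new): [49 33]
  3. access 6: MISS. Cache (old->new): [49 33 6]
  4. access 6: HIT. Cache (old->new): [49 33 6]
  5. access 6: HIT. Cache (old->new): [49 33 6]
  6. access 4: MISS. Cache (old->new): [49 33 6 4]
  7. access 62: MISS. Cache (old->new): [49 33 6 4 62]
  8. access 33: HIT. Cache (old->new): [49 33 6 4 62]
  9. access 10: MISS. Cache (old->new): [49 33 6 4 62 10]
  10. access 4: HIT. Cache (old->new): [49 33 6 4 62 10]
  11. access 71: MISS, evict 49. Cache (old->new): [33 6 4 62 10 71]
  12. access 6: HIT. Cache (old->new): [33 6 4 62 10 71]
  13. access 4: HIT. Cache (old->new): [33 6 4 62 10 71]
  14. access 6: HIT. Cache (old->new): [33 6 4 62 10 71]
  15. access 33: HIT. Cache (old->new): [33 6 4 62 10 71]
  16. access 33: HIT. Cache (old->new): [33 6 4 62 10 71]
  17. access 84: MISS, evict 33. Cache (old->new): [6 4 62 10 71 84]
  18. access 62: HIT. Cache (old->new): [6 4 62 10 71 84]
  19. access 62: HIT. Cache (old->new): [6 4 62 10 71 84]
  20. access 33: MISS, evict 6. Cache (old->new): [4 62 10 71 84 33]
  21. access 10: HIT. Cache (old->new): [4 62 10 71 84 33]
  22. access 71: HIT. Cache (old->new): [4 62 10 71 84 33]
  23. access 49: MISS, evict 4. Cache (old->new): [62 10 71 84 33 49]
  24. access 62: HIT. Cache (old->new): [62 10 71 84 33 49]
  25. access 10: HIT. Cache (old->new): [62 10 71 84 33 49]
  26. access 84: HIT. Cache (old->new): [62 10 71 84 33 49]
  27. access 33: HIT. Cache (old->new): [62 10 71 84 33 49]
  28. access 4: MISS, evict 62. Cache (old->new): [10 71 84 33 49 4]
  29. access 49: HIT. Cache (old->new): [10 71 84 33 49 4]
  30. access 49: HIT. Cache (old->new): [10 71 84 33 49 4]
  31. access 62: MISS, evict 10. Cache (old->new): [71 84 33 49 4 62]
  32. access 71: HIT. Cache (old->new): [71 84 33 49 4 62]
  33. access 62: HIT. Cache (old->new): [71 84 33 49 4 62]
  34. access 49: HIT. Cache (old->new): [71 84 33 49 4 62]
  35. access 49: HIT. Cache (old->new): [71 84 33 49 4 62]
  36. access 62: HIT. Cache (old->new): [71 84 33 49 4 62]
  37. access 67: MISS, evict 71. Cache (old->new): [84 33 49 4 62 67]
  38. access 67: HIT. Cache (old->new): [84 33 49 4 62 67]
  39. access 62: HIT. Cache (old->new): [84 33 49 4 62 67]
Total: 26 hits, 13 misses, 7 evictions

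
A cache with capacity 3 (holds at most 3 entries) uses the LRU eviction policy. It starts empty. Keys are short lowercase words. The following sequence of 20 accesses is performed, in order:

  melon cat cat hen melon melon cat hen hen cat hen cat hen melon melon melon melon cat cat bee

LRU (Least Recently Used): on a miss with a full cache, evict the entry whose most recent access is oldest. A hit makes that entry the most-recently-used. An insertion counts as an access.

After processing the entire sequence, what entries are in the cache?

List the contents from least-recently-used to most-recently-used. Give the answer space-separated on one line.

LRU simulation (capacity=3):
  1. access melon: MISS. Cache (LRU->MRU): [melon]
  2. access cat: MISS. Cache (LRU->MRU): [melon cat]
  3. access cat: HIT. Cache (LRU->MRU): [melon cat]
  4. access hen: MISS. Cache (LRU->MRU): [melon cat hen]
  5. access melon: HIT. Cache (LRU->MRU): [cat hen melon]
  6. access melon: HIT. Cache (LRU->MRU): [cat hen melon]
  7. access cat: HIT. Cache (LRU->MRU): [hen melon cat]
  8. access hen: HIT. Cache (LRU->MRU): [melon cat hen]
  9. access hen: HIT. Cache (LRU->MRU): [melon cat hen]
  10. access cat: HIT. Cache (LRU->MRU): [melon hen cat]
  11. access hen: HIT. Cache (LRU->MRU): [melon cat hen]
  12. access cat: HIT. Cache (LRU->MRU): [melon hen cat]
  13. access hen: HIT. Cache (LRU->MRU): [melon cat hen]
  14. access melon: HIT. Cache (LRU->MRU): [cat hen melon]
  15. access melon: HIT. Cache (LRU->MRU): [cat hen melon]
  16. access melon: HIT. Cache (LRU->MRU): [cat hen melon]
  17. access melon: HIT. Cache (LRU->MRU): [cat hen melon]
  18. access cat: HIT. Cache (LRU->MRU): [hen melon cat]
  19. access cat: HIT. Cache (LRU->MRU): [hen melon cat]
  20. access bee: MISS, evict hen. Cache (LRU->MRU): [melon cat bee]
Total: 16 hits, 4 misses, 1 evictions

Answer: melon cat bee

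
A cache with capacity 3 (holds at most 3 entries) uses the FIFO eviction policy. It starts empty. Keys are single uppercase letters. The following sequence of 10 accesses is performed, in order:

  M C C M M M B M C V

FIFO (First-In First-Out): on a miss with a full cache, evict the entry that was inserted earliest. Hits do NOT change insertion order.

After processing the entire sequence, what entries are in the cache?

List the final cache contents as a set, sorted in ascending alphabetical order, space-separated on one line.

Answer: B C V

Derivation:
FIFO simulation (capacity=3):
  1. access M: MISS. Cache (old->new): [M]
  2. access C: MISS. Cache (old->new): [M C]
  3. access C: HIT. Cache (old->new): [M C]
  4. access M: HIT. Cache (old->new): [M C]
  5. access M: HIT. Cache (old->new): [M C]
  6. access M: HIT. Cache (old->new): [M C]
  7. access B: MISS. Cache (old->new): [M C B]
  8. access M: HIT. Cache (old->new): [M C B]
  9. access C: HIT. Cache (old->new): [M C B]
  10. access V: MISS, evict M. Cache (old->new): [C B V]
Total: 6 hits, 4 misses, 1 evictions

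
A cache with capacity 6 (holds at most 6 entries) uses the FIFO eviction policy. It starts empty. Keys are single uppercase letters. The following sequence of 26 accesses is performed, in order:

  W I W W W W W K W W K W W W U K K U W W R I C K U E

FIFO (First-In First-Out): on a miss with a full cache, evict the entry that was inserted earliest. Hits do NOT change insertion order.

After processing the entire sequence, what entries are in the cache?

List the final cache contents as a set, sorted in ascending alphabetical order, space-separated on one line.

FIFO simulation (capacity=6):
  1. access W: MISS. Cache (old->new): [W]
  2. access I: MISS. Cache (old->new): [W I]
  3. access W: HIT. Cache (old->new): [W I]
  4. access W: HIT. Cache (old->new): [W I]
  5. access W: HIT. Cache (old->new): [W I]
  6. access W: HIT. Cache (old->new): [W I]
  7. access W: HIT. Cache (old->new): [W I]
  8. access K: MISS. Cache (old->new): [W I K]
  9. access W: HIT. Cache (old->new): [W I K]
  10. access W: HIT. Cache (old->new): [W I K]
  11. access K: HIT. Cache (old->new): [W I K]
  12. access W: HIT. Cache (old->new): [W I K]
  13. access W: HIT. Cache (old->new): [W I K]
  14. access W: HIT. Cache (old->new): [W I K]
  15. access U: MISS. Cache (old->new): [W I K U]
  16. access K: HIT. Cache (old->new): [W I K U]
  17. access K: HIT. Cache (old->new): [W I K U]
  18. access U: HIT. Cache (old->new): [W I K U]
  19. access W: HIT. Cache (old->new): [W I K U]
  20. access W: HIT. Cache (old->new): [W I K U]
  21. access R: MISS. Cache (old->new): [W I K U R]
  22. access I: HIT. Cache (old->new): [W I K U R]
  23. access C: MISS. Cache (old->new): [W I K U R C]
  24. access K: HIT. Cache (old->new): [W I K U R C]
  25. access U: HIT. Cache (old->new): [W I K U R C]
  26. access E: MISS, evict W. Cache (old->new): [I K U R C E]
Total: 19 hits, 7 misses, 1 evictions

Answer: C E I K R U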